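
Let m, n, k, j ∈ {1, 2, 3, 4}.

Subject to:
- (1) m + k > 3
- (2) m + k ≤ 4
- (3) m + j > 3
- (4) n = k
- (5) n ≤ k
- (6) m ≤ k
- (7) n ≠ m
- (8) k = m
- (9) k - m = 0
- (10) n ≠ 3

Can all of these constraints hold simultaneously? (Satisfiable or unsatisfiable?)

Unsatisfiable

From constraints 4 and 8, n = k = m, so n = m. But constraint 7 says n ≠ m. Contradiction.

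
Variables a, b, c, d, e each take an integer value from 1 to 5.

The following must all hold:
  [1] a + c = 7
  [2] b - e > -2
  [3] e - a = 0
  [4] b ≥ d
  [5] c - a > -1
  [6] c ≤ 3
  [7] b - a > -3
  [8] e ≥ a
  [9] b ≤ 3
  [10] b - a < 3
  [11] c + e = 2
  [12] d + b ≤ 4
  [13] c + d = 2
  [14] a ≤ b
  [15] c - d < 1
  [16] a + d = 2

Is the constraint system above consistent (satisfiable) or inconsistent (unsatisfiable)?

Unsatisfiable

From constraints 9 and 14: a ≤ b ≤ 3. From constraint 6: c ≤ 3. Hence a + c ≤ 6. But constraint 1 requires a + c = 7, and 7 > 6. Contradiction.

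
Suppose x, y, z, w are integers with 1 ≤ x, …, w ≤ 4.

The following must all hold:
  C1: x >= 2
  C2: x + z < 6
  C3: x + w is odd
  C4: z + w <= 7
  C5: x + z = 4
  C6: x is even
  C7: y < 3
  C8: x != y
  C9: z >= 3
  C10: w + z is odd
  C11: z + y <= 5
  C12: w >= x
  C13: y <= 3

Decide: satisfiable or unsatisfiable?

Unsatisfiable

From constraint 1: x ≥ 2. From constraint 9: z ≥ 3. Hence x + z ≥ 5. But constraint 5 requires x + z = 4, and 4 < 5. Contradiction.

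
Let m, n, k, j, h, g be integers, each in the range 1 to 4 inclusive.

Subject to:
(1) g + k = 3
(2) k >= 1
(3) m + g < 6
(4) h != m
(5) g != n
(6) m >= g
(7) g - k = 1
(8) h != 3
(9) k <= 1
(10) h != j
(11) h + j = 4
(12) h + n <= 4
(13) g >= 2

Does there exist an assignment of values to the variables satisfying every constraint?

The assignment m = 2, n = 3, k = 1, j = 3, h = 1, g = 2 works:
  constraint 1 holds since g + k = 3.
  constraint 3 holds since m + g = 4.
  constraint 7 holds since g - k = 1.
The rest check out directly.

Satisfiable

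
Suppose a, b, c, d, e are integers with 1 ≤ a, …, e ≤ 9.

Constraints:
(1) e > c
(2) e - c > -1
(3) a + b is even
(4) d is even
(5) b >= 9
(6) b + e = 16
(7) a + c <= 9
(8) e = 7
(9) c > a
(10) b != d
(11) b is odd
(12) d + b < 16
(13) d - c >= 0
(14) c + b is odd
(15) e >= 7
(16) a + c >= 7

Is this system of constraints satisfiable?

Satisfiable

One satisfying assignment is a = 1, b = 9, c = 6, d = 6, e = 7.
For the less obvious constraints — constraint 2: e - c = 1; constraint 6: b + e = 16; constraint 7: a + c = 7 — and the others hold by inspection.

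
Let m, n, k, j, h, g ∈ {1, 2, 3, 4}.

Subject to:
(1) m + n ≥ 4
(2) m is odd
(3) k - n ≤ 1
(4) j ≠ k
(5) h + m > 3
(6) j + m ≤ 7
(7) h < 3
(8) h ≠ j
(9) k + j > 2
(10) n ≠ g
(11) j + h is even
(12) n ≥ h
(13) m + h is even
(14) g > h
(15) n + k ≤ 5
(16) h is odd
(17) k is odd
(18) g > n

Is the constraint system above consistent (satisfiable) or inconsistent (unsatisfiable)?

Try m = 3, n = 1, k = 1, j = 3, h = 1, g = 3.
Check constraint 1: m + n = 4; constraint 3: k - n = 0. The remaining constraints are straightforward to verify.

Satisfiable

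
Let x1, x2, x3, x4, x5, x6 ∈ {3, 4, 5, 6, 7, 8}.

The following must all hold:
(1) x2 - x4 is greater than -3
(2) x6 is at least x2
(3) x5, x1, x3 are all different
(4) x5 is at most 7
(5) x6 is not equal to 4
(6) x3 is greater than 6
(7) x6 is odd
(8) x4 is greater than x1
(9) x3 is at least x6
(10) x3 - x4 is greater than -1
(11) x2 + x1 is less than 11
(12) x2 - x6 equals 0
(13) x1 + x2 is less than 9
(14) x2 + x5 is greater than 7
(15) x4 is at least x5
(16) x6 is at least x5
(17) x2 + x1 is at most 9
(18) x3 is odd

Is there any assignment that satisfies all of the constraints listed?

Try x1 = 3, x2 = 5, x3 = 7, x4 = 6, x5 = 4, x6 = 5.
Check constraint 1: x2 - x4 = -1; constraint 10: x3 - x4 = 1. The remaining constraints are straightforward to verify.

Satisfiable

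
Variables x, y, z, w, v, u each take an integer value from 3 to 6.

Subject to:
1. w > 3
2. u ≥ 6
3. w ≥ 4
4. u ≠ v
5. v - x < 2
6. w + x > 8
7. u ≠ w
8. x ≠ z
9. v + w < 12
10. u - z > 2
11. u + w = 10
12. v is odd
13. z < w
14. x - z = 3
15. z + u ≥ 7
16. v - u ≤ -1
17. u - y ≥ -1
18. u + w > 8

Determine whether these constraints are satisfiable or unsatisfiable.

Setting (x, y, z, w, v, u) = (6, 4, 3, 4, 5, 6) satisfies everything: constraint 5: v - x = -1; constraint 6: w + x = 10; constraint 9: v + w = 9, and the others follow.

Satisfiable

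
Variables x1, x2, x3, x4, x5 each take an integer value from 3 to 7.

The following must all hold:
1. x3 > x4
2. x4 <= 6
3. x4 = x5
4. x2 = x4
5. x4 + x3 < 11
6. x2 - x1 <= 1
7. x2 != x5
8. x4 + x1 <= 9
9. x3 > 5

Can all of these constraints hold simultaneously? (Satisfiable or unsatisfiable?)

Unsatisfiable

From constraints 3 and 4, x2 = x4 = x5, so x2 = x5. But constraint 7 says x2 ≠ x5. Contradiction.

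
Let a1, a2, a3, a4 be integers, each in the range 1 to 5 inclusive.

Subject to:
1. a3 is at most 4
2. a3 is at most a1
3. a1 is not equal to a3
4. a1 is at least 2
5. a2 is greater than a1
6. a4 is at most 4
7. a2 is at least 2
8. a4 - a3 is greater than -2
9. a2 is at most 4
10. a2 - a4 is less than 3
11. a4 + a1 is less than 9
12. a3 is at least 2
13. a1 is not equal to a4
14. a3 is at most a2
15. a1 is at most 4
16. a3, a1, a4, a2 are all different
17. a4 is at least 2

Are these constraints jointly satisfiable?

Constraints 1, 4, 6, 7, 9, 12, 15, and 17 confine each of a3, a1, a4, a2 to the 3 values {2, …, 4}.
Constraint 16 requires all 4 of them to be distinct, but only 3 values are available — impossible by the pigeonhole principle.

Unsatisfiable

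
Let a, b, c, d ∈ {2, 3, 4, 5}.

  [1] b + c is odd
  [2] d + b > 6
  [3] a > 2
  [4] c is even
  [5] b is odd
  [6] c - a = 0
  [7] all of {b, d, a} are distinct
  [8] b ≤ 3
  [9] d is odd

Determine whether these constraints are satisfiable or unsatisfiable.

Satisfiable

The assignment a = 4, b = 3, c = 4, d = 5 works:
  constraint 2 holds since d + b = 8.
  constraint 6 holds since c - a = 0.
  constraint 7 holds since values 3, 5, 4 are distinct.
The rest check out directly.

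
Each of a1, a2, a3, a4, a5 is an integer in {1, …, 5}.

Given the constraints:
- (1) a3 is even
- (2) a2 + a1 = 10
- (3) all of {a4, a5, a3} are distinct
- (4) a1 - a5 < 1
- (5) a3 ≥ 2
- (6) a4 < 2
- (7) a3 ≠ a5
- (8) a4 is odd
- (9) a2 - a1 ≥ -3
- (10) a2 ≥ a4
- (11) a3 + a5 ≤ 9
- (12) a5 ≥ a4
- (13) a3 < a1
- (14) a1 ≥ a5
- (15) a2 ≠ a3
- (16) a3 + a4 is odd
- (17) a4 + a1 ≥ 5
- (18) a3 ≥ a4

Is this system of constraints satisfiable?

One satisfying assignment is a1 = 5, a2 = 5, a3 = 4, a4 = 1, a5 = 5.
For the less obvious constraints — constraint 2: a2 + a1 = 10; constraint 4: a1 - a5 = 0 — and the others hold by inspection.

Satisfiable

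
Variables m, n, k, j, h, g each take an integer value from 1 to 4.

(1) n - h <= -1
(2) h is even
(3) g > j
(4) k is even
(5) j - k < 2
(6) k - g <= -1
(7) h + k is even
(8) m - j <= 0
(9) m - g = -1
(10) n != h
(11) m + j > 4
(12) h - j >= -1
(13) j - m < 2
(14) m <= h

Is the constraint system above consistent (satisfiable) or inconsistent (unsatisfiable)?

Satisfiable

Take m = 3, n = 3, k = 2, j = 3, h = 4, g = 4. Then constraint 1: n - h = -1; constraint 5: j - k = 1; constraint 6: k - g = -2, and every other listed constraint is also met.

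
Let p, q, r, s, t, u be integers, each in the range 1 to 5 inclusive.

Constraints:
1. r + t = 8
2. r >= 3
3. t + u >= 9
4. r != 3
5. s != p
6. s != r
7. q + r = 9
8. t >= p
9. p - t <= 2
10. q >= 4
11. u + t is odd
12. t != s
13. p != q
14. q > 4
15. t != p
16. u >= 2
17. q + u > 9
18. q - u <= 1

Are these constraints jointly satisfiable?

One satisfying assignment is p = 3, q = 5, r = 4, s = 1, t = 4, u = 5.
For the less obvious constraints — constraint 1: r + t = 8; constraint 3: t + u = 9; constraint 7: q + r = 9 — and the others hold by inspection.

Satisfiable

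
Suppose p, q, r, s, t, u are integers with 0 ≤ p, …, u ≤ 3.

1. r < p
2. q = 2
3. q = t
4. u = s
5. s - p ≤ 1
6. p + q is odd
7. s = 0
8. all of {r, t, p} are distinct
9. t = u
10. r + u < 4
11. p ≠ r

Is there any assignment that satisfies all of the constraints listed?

Unsatisfiable

Constraint 2 fixes q = 2 and constraint 7 fixes s = 0. Constraints 3, 4, and 9 give q = t = u = s, so q = s. But 2 ≠ 0 — contradiction.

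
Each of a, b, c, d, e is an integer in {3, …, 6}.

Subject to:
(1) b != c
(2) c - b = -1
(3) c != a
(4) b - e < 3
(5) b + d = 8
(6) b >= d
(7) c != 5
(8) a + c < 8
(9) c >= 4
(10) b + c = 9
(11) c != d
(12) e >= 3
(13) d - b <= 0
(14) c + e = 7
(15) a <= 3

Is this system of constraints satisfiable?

The assignment a = 3, b = 5, c = 4, d = 3, e = 3 works:
  constraint 2 holds since c - b = -1.
  constraint 4 holds since b - e = 2.
The rest check out directly.

Satisfiable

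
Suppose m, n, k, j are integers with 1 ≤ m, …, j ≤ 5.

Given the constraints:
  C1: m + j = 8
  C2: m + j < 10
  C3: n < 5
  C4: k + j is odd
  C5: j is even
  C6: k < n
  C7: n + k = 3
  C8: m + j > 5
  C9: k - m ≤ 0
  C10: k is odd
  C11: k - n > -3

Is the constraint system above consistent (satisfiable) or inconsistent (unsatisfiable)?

Satisfiable

Try m = 4, n = 2, k = 1, j = 4.
Check constraint 1: m + j = 8; constraint 2: m + j = 8; constraint 7: n + k = 3. The remaining constraints are straightforward to verify.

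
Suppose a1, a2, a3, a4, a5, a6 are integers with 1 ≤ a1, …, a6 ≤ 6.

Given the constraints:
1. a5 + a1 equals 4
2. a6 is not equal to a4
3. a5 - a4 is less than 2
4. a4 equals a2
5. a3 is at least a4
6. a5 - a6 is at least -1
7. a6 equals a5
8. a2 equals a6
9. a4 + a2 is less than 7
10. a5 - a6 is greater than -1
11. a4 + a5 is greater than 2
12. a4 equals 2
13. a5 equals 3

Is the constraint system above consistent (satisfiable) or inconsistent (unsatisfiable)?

Unsatisfiable

Constraint 12 fixes a4 = 2 and constraint 13 fixes a5 = 3. Constraints 4, 7, and 8 give a4 = a2 = a6 = a5, so a4 = a5. But 2 ≠ 3 — contradiction.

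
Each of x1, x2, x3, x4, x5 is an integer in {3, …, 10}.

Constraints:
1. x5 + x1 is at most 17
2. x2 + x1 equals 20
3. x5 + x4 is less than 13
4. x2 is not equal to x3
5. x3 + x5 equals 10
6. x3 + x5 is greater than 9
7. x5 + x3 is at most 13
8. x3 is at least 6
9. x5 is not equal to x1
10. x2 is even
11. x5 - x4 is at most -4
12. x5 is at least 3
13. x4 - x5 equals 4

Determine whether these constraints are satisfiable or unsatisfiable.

Satisfiable

Try x1 = 10, x2 = 10, x3 = 6, x4 = 8, x5 = 4.
Check constraint 1: x5 + x1 = 14; constraint 2: x2 + x1 = 20. The remaining constraints are straightforward to verify.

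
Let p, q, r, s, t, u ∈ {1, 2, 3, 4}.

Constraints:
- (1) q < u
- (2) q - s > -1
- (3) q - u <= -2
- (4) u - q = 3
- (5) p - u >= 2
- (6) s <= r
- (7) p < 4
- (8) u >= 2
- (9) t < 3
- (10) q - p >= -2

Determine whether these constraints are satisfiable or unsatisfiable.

Unsatisfiable

Constraints 3, 5, and 10 give u − q ≥ 2, q − p ≥ -2, p − u ≥ 2.
Adding all 3 inequalities: the left sides telescope to 0, and the right sides sum to 2 + (-2) + 2 = 2. So 0 ≥ 2, which is false.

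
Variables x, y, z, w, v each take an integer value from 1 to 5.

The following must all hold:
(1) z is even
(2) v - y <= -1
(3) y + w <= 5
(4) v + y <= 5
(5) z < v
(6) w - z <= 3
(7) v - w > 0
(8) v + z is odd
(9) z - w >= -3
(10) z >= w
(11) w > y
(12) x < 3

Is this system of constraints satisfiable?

Unsatisfiable

Constraints 2, 7, and 11 give y < w, w < v, v < y. Chaining: y < w < v < y, which forces y < y — impossible.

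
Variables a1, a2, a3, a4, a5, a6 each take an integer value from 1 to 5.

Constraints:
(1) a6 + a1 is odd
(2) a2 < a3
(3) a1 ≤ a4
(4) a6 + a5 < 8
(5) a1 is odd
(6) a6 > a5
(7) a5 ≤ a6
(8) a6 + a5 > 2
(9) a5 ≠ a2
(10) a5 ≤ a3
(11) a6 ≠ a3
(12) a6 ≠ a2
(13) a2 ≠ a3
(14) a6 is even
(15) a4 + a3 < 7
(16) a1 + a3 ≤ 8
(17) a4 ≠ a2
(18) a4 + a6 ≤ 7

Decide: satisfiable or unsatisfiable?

Try a1 = 3, a2 = 2, a3 = 3, a4 = 3, a5 = 1, a6 = 4.
Check constraint 4: a6 + a5 = 5; constraint 8: a6 + a5 = 5; constraint 15: a4 + a3 = 6. The remaining constraints are straightforward to verify.

Satisfiable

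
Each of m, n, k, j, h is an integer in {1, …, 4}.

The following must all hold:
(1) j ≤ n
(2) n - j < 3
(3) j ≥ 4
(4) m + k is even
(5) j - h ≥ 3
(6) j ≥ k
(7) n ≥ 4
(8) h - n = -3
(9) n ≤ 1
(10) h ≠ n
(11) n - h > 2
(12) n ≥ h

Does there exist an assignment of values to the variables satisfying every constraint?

Unsatisfiable

From constraints 1 and 3: n ≥ j and j ≥ 4, so n ≥ 4. From constraint 9: n ≤ 1. But 1 < 4, so no value of n works.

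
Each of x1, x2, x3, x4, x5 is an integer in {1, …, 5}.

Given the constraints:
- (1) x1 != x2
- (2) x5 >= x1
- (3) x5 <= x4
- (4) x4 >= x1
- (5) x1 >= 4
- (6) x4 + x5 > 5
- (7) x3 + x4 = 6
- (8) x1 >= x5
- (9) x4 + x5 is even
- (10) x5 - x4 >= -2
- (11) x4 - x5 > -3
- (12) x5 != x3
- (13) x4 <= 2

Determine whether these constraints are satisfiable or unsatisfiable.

From constraints 2 and 5: x5 ≥ x1 and x1 ≥ 4, so x5 ≥ 4. From constraints 3 and 13: x5 ≤ x4 and x4 ≤ 2, so x5 ≤ 2. But 2 < 4, so no value of x5 works.

Unsatisfiable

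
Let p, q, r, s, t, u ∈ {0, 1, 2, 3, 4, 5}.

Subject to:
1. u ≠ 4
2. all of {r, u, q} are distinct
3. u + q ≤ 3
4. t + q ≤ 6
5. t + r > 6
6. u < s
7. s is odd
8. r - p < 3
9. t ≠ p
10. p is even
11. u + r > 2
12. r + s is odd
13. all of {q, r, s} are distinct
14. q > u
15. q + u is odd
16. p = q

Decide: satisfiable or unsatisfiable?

Satisfiable

The assignment p = 2, q = 2, r = 4, s = 5, t = 3, u = 1 works:
  constraint 3 holds since u + q = 3.
  constraint 4 holds since t + q = 5.
  constraint 5 holds since t + r = 7.
The rest check out directly.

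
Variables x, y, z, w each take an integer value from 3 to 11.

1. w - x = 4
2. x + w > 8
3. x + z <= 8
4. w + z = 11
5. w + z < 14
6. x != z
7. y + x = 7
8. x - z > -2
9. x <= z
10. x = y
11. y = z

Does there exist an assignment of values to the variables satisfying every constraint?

From constraints 10 and 11, x = y = z, so x = z. But constraint 6 says x ≠ z. Contradiction.

Unsatisfiable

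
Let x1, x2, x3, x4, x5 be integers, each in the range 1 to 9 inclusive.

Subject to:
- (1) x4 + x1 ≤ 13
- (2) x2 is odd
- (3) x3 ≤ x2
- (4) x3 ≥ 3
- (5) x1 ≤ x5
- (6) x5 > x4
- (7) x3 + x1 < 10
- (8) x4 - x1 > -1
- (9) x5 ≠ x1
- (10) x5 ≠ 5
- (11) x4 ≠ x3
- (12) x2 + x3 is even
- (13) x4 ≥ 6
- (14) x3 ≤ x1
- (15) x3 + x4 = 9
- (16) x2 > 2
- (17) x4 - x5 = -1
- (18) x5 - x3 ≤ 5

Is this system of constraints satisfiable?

Satisfiable

Take x1 = 4, x2 = 7, x3 = 3, x4 = 6, x5 = 7. Then constraint 1: x4 + x1 = 10; constraint 7: x3 + x1 = 7; constraint 8: x4 - x1 = 2, and every other listed constraint is also met.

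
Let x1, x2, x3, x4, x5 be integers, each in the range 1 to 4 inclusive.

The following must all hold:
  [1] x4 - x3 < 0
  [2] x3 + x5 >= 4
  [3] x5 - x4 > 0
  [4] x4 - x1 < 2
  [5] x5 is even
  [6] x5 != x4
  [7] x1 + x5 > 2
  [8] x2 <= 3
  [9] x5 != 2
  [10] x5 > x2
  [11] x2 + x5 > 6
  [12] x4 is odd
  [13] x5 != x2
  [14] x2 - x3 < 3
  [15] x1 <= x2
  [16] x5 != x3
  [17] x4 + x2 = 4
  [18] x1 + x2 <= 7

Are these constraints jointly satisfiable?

Satisfiable

The assignment x1 = 1, x2 = 3, x3 = 2, x4 = 1, x5 = 4 works:
  constraint 1 holds since x4 - x3 = -1.
  constraint 2 holds since x3 + x5 = 6.
The rest check out directly.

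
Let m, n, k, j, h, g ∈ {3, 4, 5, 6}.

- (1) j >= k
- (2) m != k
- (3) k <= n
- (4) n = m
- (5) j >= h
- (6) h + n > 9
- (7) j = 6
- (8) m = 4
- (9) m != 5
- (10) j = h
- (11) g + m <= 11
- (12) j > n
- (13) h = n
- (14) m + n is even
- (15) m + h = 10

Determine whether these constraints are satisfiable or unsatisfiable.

Constraint 7 fixes j = 6 and constraint 8 fixes m = 4. Constraints 4, 10, and 13 give j = h = n = m, so j = m. But 6 ≠ 4 — contradiction.

Unsatisfiable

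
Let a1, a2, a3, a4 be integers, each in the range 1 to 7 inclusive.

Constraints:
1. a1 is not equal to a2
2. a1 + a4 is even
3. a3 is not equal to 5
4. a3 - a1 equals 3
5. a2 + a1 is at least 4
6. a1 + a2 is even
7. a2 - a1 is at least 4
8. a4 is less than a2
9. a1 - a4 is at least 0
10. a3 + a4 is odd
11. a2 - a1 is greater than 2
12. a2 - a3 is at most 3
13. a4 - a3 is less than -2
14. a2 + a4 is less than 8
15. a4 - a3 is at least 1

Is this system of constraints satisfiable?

Unsatisfiable

Constraints 7, 9, 12, and 15 give a3 − a2 ≥ -3, a2 − a1 ≥ 4, a1 − a4 ≥ 0, a4 − a3 ≥ 1.
Adding all 4 inequalities: the left sides telescope to 0, and the right sides sum to (-3) + 4 + 0 + 1 = 2. So 0 ≥ 2, which is false.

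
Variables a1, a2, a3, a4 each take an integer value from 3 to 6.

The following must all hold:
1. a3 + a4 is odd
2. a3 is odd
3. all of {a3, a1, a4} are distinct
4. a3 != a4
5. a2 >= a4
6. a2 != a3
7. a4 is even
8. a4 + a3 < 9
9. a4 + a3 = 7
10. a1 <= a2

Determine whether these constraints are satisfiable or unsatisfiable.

Take a1 = 5, a2 = 5, a3 = 3, a4 = 4. Then constraint 3: values 3, 5, 4 are distinct; constraint 8: a4 + a3 = 7; constraint 9: a4 + a3 = 7, and every other listed constraint is also met.

Satisfiable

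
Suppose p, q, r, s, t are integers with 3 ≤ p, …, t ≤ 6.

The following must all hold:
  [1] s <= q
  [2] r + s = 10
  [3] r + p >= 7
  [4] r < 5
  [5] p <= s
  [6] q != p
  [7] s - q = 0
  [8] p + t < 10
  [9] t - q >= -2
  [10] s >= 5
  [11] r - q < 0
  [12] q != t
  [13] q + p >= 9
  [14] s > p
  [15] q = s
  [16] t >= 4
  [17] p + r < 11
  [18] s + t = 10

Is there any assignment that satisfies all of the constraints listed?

Satisfiable

Setting (p, q, r, s, t) = (5, 6, 4, 6, 4) satisfies everything: constraint 2: r + s = 10; constraint 3: r + p = 9; constraint 7: s - q = 0, and the others follow.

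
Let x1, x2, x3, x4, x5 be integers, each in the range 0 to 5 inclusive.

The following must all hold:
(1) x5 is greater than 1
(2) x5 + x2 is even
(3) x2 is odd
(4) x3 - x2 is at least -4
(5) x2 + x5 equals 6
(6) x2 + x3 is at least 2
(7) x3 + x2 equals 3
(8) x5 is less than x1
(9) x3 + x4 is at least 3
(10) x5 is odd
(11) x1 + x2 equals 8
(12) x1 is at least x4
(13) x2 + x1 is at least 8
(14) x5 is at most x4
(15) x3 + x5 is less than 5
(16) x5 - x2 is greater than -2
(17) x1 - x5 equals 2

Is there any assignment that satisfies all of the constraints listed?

Take x1 = 5, x2 = 3, x3 = 0, x4 = 4, x5 = 3. Then constraint 4: x3 - x2 = -3; constraint 5: x2 + x5 = 6; constraint 6: x2 + x3 = 3, and every other listed constraint is also met.

Satisfiable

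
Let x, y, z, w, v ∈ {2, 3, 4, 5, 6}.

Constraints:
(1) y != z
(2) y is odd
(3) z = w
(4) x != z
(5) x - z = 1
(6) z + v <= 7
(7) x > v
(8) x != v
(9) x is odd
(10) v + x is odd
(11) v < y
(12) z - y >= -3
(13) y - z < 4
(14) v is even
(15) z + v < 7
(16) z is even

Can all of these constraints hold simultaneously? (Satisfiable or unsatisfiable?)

Take x = 3, y = 3, z = 2, w = 2, v = 2. Then constraint 5: x - z = 1; constraint 6: z + v = 4; constraint 12: z - y = -1, and every other listed constraint is also met.

Satisfiable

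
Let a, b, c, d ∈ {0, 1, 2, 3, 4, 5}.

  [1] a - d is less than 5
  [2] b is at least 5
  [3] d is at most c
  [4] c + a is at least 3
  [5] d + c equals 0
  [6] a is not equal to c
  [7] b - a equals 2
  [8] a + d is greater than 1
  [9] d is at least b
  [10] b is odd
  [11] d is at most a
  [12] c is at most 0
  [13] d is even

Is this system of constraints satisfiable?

From constraints 2 and 9: d ≥ b and b ≥ 5, so d ≥ 5. From constraints 3 and 12: d ≤ c and c ≤ 0, so d ≤ 0. But 0 < 5, so no value of d works.

Unsatisfiable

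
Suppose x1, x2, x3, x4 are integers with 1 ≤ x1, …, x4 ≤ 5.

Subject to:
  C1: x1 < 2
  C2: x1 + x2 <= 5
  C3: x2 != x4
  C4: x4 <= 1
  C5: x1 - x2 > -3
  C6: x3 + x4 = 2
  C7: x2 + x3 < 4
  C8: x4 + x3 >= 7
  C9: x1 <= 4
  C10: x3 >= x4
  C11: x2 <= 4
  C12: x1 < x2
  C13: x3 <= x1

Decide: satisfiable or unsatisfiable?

From constraint 4: x4 ≤ 1. From constraints 9 and 13: x3 ≤ x1 ≤ 4. Hence x4 + x3 ≤ 5. But constraint 8 requires x4 + x3 ≥ 7, and 7 > 5. Contradiction.

Unsatisfiable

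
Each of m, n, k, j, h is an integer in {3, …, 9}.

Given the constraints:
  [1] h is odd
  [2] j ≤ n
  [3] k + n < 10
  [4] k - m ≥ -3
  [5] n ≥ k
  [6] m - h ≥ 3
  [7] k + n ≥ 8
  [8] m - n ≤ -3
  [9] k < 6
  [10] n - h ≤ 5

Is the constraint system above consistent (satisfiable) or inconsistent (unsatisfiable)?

Unsatisfiable

Constraints 6, 8, and 10 give m − h ≥ 3, h − n ≥ -5, n − m ≥ 3.
Adding all 3 inequalities: the left sides telescope to 0, and the right sides sum to 3 + (-5) + 3 = 1. So 0 ≥ 1, which is false.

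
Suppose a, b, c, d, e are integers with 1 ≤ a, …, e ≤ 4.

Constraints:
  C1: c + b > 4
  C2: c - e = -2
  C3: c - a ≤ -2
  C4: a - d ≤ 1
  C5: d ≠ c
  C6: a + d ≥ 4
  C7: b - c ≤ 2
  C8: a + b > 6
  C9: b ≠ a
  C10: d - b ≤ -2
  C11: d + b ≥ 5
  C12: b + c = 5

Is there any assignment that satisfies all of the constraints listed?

Constraints 3, 4, 7, and 10 give a − c ≥ 2, c − b ≥ -2, b − d ≥ 2, d − a ≥ -1.
Adding all 4 inequalities: the left sides telescope to 0, and the right sides sum to 2 + (-2) + 2 + (-1) = 1. So 0 ≥ 1, which is false.

Unsatisfiable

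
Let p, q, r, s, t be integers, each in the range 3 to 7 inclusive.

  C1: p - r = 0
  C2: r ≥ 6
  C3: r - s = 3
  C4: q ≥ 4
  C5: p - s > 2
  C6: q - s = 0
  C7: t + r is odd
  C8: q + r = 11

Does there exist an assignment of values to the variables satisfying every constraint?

Setting (p, q, r, s, t) = (7, 4, 7, 4, 4) satisfies everything: constraint 1: p - r = 0; constraint 3: r - s = 3; constraint 5: p - s = 3, and the others follow.

Satisfiable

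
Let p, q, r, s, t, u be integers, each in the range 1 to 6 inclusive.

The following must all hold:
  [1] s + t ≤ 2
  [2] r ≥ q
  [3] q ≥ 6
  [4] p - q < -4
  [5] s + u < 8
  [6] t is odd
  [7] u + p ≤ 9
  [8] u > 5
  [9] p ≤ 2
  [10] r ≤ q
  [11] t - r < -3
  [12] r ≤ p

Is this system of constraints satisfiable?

From constraints 2 and 3: r ≥ q and q ≥ 6, so r ≥ 6. From constraints 9 and 12: r ≤ p and p ≤ 2, so r ≤ 2. But 2 < 6, so no value of r works.

Unsatisfiable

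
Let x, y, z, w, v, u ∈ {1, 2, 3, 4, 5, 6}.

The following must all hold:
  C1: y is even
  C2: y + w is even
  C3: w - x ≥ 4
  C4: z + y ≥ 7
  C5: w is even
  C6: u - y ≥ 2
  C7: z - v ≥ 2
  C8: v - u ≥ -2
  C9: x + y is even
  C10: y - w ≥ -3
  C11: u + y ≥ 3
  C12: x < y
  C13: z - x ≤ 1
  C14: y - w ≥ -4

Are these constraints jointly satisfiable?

Constraints 3, 6, 7, 8, 10, and 13 give v − u ≥ -2, u − y ≥ 2, y − w ≥ -3, w − x ≥ 4, x − z ≥ -1, z − v ≥ 2.
Adding all 6 inequalities: the left sides telescope to 0, and the right sides sum to (-2) + 2 + (-3) + 4 + (-1) + 2 = 2. So 0 ≥ 2, which is false.

Unsatisfiable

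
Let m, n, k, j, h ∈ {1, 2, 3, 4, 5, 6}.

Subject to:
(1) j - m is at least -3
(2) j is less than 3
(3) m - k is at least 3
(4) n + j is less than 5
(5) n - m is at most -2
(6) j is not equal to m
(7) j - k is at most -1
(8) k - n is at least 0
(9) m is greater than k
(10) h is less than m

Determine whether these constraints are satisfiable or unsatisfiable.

Unsatisfiable

Constraints 1, 3, and 7 give m − k ≥ 3, k − j ≥ 1, j − m ≥ -3.
Adding all 3 inequalities: the left sides telescope to 0, and the right sides sum to 3 + 1 + (-3) = 1. So 0 ≥ 1, which is false.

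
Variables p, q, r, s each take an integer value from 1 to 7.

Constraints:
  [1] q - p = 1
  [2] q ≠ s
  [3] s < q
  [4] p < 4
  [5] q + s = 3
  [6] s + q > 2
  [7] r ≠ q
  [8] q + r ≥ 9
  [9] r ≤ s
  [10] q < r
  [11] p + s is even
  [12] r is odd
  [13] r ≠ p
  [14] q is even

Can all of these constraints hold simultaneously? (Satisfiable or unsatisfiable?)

Unsatisfiable

Constraints 3, 9, and 10 give r ≤ s, s < q, q < r. Chaining: r ≤ s < q < r, which forces r < r — impossible.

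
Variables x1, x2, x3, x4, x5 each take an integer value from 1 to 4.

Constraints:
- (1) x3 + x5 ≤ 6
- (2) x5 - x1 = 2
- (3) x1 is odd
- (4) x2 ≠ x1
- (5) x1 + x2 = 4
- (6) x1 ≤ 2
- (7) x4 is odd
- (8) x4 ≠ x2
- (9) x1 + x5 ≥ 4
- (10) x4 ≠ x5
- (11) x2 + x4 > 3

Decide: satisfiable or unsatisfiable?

Try x1 = 1, x2 = 3, x3 = 3, x4 = 1, x5 = 3.
Check constraint 1: x3 + x5 = 6; constraint 2: x5 - x1 = 2; constraint 5: x1 + x2 = 4. The remaining constraints are straightforward to verify.

Satisfiable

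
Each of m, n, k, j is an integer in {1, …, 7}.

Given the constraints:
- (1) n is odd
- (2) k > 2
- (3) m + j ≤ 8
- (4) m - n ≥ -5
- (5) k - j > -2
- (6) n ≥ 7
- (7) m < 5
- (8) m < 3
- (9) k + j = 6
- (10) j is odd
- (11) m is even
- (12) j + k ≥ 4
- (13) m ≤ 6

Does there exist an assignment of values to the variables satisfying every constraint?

Satisfiable

The assignment m = 2, n = 7, k = 3, j = 3 works:
  constraint 3 holds since m + j = 5.
  constraint 4 holds since m - n = -5.
The rest check out directly.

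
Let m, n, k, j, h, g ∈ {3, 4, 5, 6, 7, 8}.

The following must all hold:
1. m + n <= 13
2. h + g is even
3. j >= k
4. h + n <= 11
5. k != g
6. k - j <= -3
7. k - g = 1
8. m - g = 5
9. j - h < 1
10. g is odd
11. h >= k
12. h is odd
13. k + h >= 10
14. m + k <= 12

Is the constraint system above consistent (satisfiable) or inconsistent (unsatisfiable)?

The assignment m = 8, n = 4, k = 4, j = 7, h = 7, g = 3 works:
  constraint 1 holds since m + n = 12.
  constraint 4 holds since h + n = 11.
  constraint 6 holds since k - j = -3.
The rest check out directly.

Satisfiable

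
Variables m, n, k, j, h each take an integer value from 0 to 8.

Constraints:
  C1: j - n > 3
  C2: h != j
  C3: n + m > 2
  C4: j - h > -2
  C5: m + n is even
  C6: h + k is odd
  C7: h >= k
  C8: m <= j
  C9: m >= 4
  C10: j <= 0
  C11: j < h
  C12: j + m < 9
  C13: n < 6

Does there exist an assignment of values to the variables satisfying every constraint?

From constraints 8 and 9: j ≥ m and m ≥ 4, so j ≥ 4. From constraint 10: j ≤ 0. But 0 < 4, so no value of j works.

Unsatisfiable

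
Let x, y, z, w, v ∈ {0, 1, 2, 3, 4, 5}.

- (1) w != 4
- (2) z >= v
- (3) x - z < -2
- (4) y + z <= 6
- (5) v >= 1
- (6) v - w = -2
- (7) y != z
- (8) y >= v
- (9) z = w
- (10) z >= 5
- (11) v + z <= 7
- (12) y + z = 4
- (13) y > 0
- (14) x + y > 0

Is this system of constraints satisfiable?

From constraints 5 and 8: y ≥ v ≥ 1. From constraint 10: z ≥ 5. Hence y + z ≥ 6. But constraint 12 requires y + z = 4, and 4 < 6. Contradiction.

Unsatisfiable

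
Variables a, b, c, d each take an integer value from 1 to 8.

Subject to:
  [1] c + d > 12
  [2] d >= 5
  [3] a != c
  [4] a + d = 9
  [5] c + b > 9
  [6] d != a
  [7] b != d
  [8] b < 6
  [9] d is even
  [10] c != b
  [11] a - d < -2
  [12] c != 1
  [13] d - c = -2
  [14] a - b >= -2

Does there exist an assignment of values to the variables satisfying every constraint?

Satisfiable

Setting (a, b, c, d) = (3, 2, 8, 6) satisfies everything: constraint 1: c + d = 14; constraint 4: a + d = 9; constraint 5: c + b = 10, and the others follow.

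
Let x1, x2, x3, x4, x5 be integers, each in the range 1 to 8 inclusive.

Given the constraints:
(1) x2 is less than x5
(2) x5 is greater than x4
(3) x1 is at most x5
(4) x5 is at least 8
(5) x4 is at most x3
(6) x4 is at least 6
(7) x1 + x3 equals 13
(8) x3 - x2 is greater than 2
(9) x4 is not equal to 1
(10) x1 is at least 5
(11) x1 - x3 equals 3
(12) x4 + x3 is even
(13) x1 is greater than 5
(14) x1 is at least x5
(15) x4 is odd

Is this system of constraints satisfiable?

Unsatisfiable

From constraints 4 and 14: x1 ≥ x5 ≥ 8. From constraints 5 and 6: x3 ≥ x4 ≥ 6. Hence x1 + x3 ≥ 14. But constraint 7 requires x1 + x3 = 13, and 13 < 14. Contradiction.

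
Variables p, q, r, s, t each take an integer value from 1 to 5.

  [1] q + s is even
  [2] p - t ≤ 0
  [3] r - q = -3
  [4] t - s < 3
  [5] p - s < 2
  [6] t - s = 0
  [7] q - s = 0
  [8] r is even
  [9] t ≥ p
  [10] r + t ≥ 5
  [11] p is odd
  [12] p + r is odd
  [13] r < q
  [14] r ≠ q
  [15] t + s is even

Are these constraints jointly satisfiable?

Take p = 5, q = 5, r = 2, s = 5, t = 5. Then constraint 2: p - t = 0; constraint 3: r - q = -3, and every other listed constraint is also met.

Satisfiable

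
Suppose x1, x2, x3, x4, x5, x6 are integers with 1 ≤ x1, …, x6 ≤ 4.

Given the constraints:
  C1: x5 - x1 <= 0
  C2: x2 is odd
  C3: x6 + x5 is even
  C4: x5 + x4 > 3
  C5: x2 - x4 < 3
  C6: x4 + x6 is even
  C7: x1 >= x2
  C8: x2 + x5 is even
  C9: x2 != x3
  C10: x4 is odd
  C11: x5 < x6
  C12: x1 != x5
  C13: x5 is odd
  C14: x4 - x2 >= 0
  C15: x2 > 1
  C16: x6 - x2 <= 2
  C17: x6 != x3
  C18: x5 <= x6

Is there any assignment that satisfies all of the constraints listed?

Satisfiable

Try x1 = 3, x2 = 3, x3 = 1, x4 = 3, x5 = 1, x6 = 3.
Check constraint 1: x5 - x1 = -2; constraint 4: x5 + x4 = 4; constraint 5: x2 - x4 = 0. The remaining constraints are straightforward to verify.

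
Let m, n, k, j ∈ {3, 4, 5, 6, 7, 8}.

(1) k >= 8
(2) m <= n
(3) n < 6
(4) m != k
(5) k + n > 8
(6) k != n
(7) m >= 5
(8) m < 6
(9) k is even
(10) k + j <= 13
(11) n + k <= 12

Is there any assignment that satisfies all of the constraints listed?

Unsatisfiable

From constraints 2 and 7: n ≥ m ≥ 5. From constraint 1: k ≥ 8. Hence n + k ≥ 13. But constraint 11 requires n + k ≤ 12, and 12 < 13. Contradiction.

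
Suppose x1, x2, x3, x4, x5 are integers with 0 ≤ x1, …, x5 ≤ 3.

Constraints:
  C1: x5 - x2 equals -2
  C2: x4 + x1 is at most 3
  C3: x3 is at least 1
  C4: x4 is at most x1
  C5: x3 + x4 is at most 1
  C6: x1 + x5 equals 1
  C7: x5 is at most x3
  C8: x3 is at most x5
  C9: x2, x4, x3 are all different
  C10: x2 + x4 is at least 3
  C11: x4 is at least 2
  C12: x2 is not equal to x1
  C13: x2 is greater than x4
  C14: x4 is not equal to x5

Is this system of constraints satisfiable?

From constraints 4 and 11: x1 ≥ x4 ≥ 2. From constraints 3 and 8: x5 ≥ x3 ≥ 1. Hence x1 + x5 ≥ 3. But constraint 6 requires x1 + x5 = 1, and 1 < 3. Contradiction.

Unsatisfiable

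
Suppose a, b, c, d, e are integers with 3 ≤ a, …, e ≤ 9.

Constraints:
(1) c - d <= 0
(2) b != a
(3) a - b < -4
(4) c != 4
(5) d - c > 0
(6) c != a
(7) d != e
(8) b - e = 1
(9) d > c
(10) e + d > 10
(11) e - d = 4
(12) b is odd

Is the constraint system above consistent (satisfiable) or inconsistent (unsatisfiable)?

Try a = 4, b = 9, c = 3, d = 4, e = 8.
Check constraint 1: c - d = -1; constraint 3: a - b = -5; constraint 5: d - c = 1. The remaining constraints are straightforward to verify.

Satisfiable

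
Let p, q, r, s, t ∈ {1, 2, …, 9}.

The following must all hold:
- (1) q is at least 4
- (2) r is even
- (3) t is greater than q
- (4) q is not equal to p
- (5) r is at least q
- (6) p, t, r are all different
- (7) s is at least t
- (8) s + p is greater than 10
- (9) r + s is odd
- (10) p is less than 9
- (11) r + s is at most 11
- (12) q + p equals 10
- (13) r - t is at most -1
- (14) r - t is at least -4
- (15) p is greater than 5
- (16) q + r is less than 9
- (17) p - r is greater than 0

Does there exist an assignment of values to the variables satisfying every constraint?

Try p = 6, q = 4, r = 4, s = 7, t = 7.
Check constraint 8: s + p = 13; constraint 11: r + s = 11; constraint 12: q + p = 10. The remaining constraints are straightforward to verify.

Satisfiable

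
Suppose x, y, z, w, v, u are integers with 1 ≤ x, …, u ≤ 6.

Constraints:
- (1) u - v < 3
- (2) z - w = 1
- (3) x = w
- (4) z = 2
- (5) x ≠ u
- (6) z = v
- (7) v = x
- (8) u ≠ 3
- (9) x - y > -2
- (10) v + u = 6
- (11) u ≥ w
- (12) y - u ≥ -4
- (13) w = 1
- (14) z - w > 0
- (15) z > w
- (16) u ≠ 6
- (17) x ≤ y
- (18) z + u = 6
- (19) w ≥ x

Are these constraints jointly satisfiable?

Unsatisfiable

Constraint 4 fixes z = 2 and constraint 13 fixes w = 1. Constraints 3, 6, and 7 give z = v = x = w, so z = w. But 2 ≠ 1 — contradiction.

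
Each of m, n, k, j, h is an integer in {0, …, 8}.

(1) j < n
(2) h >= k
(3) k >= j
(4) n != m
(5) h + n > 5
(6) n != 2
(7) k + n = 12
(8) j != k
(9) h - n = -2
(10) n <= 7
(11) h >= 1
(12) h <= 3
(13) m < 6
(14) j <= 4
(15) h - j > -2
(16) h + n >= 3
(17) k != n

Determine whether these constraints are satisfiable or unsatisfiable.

Unsatisfiable

From constraints 2 and 12: k ≤ h ≤ 3. From constraint 10: n ≤ 7. Hence k + n ≤ 10. But constraint 7 requires k + n = 12, and 12 > 10. Contradiction.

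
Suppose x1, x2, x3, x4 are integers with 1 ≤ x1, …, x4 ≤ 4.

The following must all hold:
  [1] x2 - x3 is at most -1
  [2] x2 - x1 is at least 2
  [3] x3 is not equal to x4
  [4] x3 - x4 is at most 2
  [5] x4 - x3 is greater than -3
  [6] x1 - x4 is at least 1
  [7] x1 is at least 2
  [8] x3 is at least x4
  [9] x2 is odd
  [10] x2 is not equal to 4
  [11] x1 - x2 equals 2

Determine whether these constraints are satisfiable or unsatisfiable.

Constraints 1, 2, 4, and 6 give x1 − x4 ≥ 1, x4 − x3 ≥ -2, x3 − x2 ≥ 1, x2 − x1 ≥ 2.
Adding all 4 inequalities: the left sides telescope to 0, and the right sides sum to 1 + (-2) + 1 + 2 = 2. So 0 ≥ 2, which is false.

Unsatisfiable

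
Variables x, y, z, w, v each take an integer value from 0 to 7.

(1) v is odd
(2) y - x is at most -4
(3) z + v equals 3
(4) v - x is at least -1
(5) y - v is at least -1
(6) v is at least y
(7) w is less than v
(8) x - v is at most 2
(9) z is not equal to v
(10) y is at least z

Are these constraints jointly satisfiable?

Unsatisfiable

Constraints 2, 5, and 8 give y − v ≥ -1, v − x ≥ -2, x − y ≥ 4.
Adding all 3 inequalities: the left sides telescope to 0, and the right sides sum to (-1) + (-2) + 4 = 1. So 0 ≥ 1, which is false.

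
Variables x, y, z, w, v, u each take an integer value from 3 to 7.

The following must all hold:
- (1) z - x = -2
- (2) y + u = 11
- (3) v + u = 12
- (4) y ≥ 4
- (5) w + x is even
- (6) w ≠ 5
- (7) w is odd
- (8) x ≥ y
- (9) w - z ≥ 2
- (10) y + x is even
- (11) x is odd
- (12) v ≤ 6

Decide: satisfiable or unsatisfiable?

Satisfiable

Try x = 7, y = 5, z = 5, w = 7, v = 6, u = 6.
Check constraint 1: z - x = -2; constraint 2: y + u = 11. The remaining constraints are straightforward to verify.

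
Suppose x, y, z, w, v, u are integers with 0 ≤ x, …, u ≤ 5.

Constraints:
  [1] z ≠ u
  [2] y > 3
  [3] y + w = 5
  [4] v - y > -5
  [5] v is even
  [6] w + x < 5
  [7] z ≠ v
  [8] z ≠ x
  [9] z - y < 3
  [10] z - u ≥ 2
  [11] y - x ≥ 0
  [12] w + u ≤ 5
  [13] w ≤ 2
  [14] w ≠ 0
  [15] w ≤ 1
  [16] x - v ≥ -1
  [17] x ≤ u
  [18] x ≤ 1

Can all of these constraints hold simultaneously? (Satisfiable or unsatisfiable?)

One satisfying assignment is x = 1, y = 4, z = 4, w = 1, v = 0, u = 2.
For the less obvious constraints — constraint 3: y + w = 5; constraint 4: v - y = -4 — and the others hold by inspection.

Satisfiable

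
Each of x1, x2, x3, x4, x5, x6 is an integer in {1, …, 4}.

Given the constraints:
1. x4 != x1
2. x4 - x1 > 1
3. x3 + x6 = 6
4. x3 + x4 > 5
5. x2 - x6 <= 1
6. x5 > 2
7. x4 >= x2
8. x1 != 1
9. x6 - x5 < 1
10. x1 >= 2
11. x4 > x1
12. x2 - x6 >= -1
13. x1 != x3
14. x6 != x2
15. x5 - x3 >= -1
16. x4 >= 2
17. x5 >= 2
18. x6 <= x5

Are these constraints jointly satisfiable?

Satisfiable

Try x1 = 2, x2 = 4, x3 = 3, x4 = 4, x5 = 3, x6 = 3.
Check constraint 2: x4 - x1 = 2; constraint 3: x3 + x6 = 6. The remaining constraints are straightforward to verify.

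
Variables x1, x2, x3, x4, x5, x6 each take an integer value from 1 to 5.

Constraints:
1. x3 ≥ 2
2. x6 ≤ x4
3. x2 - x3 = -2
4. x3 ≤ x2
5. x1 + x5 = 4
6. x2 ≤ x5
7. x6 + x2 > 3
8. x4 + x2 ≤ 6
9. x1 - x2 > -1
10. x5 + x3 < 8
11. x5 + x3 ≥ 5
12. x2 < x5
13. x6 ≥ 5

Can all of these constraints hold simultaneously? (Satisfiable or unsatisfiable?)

Unsatisfiable

From constraints 2 and 13: x4 ≥ x6 ≥ 5. From constraints 1 and 4: x2 ≥ x3 ≥ 2. Hence x4 + x2 ≥ 7. But constraint 8 requires x4 + x2 ≤ 6, and 6 < 7. Contradiction.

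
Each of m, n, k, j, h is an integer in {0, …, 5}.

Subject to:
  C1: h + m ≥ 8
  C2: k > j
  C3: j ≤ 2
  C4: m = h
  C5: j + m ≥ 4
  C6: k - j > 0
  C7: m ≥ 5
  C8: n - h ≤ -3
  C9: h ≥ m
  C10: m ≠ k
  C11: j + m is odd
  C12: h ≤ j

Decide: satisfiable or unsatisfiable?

From constraints 7 and 9: h ≥ m and m ≥ 5, so h ≥ 5. From constraints 3 and 12: h ≤ j and j ≤ 2, so h ≤ 2. But 2 < 5, so no value of h works.

Unsatisfiable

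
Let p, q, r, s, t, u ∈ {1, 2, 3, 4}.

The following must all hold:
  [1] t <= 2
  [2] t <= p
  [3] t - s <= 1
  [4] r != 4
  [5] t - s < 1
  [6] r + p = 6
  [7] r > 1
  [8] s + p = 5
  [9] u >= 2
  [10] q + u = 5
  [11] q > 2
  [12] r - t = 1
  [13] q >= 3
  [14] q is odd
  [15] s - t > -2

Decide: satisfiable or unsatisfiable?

Take p = 3, q = 3, r = 3, s = 2, t = 2, u = 2. Then constraint 3: t - s = 0; constraint 5: t - s = 0, and every other listed constraint is also met.

Satisfiable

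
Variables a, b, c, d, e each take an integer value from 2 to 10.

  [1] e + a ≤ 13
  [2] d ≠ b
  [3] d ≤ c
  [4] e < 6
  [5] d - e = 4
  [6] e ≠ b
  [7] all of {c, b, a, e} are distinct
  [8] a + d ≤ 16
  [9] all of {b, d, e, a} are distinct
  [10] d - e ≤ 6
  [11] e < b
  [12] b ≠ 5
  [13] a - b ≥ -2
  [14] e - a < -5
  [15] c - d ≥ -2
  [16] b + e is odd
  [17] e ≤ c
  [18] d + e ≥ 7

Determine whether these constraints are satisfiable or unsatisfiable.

One satisfying assignment is a = 9, b = 10, c = 8, d = 7, e = 3.
For the less obvious constraints — constraint 1: e + a = 12; constraint 5: d - e = 4; constraint 8: a + d = 16 — and the others hold by inspection.

Satisfiable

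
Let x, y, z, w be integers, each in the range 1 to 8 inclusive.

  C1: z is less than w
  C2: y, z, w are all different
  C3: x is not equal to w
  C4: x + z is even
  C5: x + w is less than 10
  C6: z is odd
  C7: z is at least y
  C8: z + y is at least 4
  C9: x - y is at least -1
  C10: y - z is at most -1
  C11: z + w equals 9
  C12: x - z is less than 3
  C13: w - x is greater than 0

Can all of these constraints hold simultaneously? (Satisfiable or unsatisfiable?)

Take x = 3, y = 1, z = 3, w = 6. Then constraint 5: x + w = 9; constraint 8: z + y = 4; constraint 9: x - y = 2, and every other listed constraint is also met.

Satisfiable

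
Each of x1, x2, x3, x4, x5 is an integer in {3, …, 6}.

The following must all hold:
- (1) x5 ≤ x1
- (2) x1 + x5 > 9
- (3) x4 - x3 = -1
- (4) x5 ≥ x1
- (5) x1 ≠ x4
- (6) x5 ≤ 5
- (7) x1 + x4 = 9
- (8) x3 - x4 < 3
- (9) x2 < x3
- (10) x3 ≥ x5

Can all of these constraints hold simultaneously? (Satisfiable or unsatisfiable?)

Take x1 = 5, x2 = 3, x3 = 5, x4 = 4, x5 = 5. Then constraint 2: x1 + x5 = 10; constraint 3: x4 - x3 = -1; constraint 7: x1 + x4 = 9, and every other listed constraint is also met.

Satisfiable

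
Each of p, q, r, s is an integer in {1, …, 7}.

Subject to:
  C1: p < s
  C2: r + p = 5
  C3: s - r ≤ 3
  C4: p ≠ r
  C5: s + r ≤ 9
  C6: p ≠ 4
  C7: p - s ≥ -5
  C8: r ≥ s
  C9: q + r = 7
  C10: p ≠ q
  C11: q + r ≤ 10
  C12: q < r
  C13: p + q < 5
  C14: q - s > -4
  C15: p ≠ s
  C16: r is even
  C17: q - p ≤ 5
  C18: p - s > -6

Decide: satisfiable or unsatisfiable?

Satisfiable

Try p = 1, q = 3, r = 4, s = 4.
Check constraint 2: r + p = 5; constraint 3: s - r = 0. The remaining constraints are straightforward to verify.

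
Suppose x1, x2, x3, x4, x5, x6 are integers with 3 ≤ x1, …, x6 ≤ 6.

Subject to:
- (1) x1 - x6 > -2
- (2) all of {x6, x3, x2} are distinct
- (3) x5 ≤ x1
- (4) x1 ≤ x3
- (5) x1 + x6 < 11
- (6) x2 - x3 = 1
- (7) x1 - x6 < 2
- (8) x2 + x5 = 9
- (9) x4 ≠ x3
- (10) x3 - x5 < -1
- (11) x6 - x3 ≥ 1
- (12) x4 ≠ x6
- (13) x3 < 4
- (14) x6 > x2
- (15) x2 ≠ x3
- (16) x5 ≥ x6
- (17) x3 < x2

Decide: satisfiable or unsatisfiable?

Constraints 3, 4, 14, 16, and 17 give x3 < x2, x2 < x6, x6 ≤ x5, x5 ≤ x1, x1 ≤ x3. Chaining: x3 < x2 < x6 ≤ x5 ≤ x1 ≤ x3, which forces x3 < x3 — impossible.

Unsatisfiable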